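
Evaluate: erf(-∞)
erf(-∞) = -1 (the error function is odd, so erf(-∞) = -erf(∞) = -1)

Answer: -1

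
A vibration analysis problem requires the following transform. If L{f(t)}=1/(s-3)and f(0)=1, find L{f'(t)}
L{f'(t)} = s·F(s) - f(0) = s/(s-3)-1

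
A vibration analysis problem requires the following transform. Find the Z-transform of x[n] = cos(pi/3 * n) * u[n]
Z{cos(w0 * n) * u[n]}=z(z - cos(w0))/(z^2 - 2z * cos(w0) + 1)
With w0=pi/3: X(z)=z(z - cos(pi/3))/(z^2 - 2z * cos(pi/3) + 1)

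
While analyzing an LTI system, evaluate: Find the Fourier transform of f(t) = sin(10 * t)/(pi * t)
sin(W*t)/(pi*t) = (W/pi)*sinc(W*t/pi) is the impulse response of the ideal low-pass filter with cutoff W (here W = 10).
Its Fourier transform is a rectangular function:
F(omega) = 1 for |omega| < 10, 0 otherwise

Answer: rect(omega/20) [i.e., 1 for |omega| < 10, 0 otherwise]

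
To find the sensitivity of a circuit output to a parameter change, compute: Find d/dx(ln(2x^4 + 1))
Chain rule: d/dx[ln(u)]=u'/u where u=2x^4 + 1
u'=8x^3

Answer: (8x^3)/(2x^4 + 1)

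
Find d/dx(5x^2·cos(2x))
Product rule: (fg)' = f'g+fg'
f = 5x^2, f' = 10x
g = cos(2x), g' = -2·sin(2x)

Answer: 10x·cos(2x)-10x^2·sin(2x)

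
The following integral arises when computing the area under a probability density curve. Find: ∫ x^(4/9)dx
Power rule: ∫ x^(4/9) dx=x^(13/9)/(13/9) + C

Answer: (9/13)·x^(13/9) + C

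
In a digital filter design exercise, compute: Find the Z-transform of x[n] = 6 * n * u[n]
Z{n * u[n]} = z/(z-1)^2
By linearity: Z{6 * n * u[n]} = 6z/(z-1)^2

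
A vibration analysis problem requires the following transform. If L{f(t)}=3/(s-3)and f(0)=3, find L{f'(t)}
L{f'(t)} = s·F(s) - f(0) = 3s/(s-3)-3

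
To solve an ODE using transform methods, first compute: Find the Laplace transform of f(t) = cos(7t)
L{cos(wt)} = s/(s²+w²)
L{cos(7t)} = s/(s²+49)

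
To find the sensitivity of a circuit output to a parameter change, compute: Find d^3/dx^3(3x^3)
Apply power rule 3 times:
d^1: 9x^2
d^2: 18x
d^3: 18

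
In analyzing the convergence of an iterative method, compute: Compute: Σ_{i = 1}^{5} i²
Using formula: Σ i^2 = n(n + 1)(2n + 1)/6 = 5·6·11/6 = 55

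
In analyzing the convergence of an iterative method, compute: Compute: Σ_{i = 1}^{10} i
Using formula: Σ i^1 = n(n + 1)/2 = 10·11/2 = 55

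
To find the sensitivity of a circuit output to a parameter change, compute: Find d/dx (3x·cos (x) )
Product rule: (fg)' = f'g + fg'
f = 3x, f' = 3
g = cos(x), g' = -sin(x)

Answer: 3·cos(x) - 3x·sin(x)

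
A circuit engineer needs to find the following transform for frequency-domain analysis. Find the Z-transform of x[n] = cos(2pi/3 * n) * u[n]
Z{cos(w0*n)*u[n]} = z(z - cos(w0))/(z^2 - 2z*cos(w0) + 1)
With w0 = 2pi/3: X(z) = z(z - cos(2pi/3))/(z^2 - 2z*cos(2pi/3) + 1)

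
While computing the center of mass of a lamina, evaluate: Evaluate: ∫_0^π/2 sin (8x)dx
Antiderivative: -cos(8x)/8
Evaluate at bounds: [-cos(8·π/2)/8] - [-cos(8·0)/8]
= (-(1) + (1))/8 = 0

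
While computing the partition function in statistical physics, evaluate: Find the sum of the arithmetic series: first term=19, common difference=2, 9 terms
Last term: a_n = 19+(9-1)·2 = 35
Sum = n(a_1+a_n)/2 = 9(19+35)/2 = 243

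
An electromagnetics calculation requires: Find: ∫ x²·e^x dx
Integration by parts twice:
First: u=x², dv=e^x dx => x²e^x - 2∫ xe^x dx
Second: u=x, dv=e^x dx => xe^x - e^x
Combining: x²e^x - 2xe^x + 2e^x + C

Answer: e^x(x² - 2x + 2) + C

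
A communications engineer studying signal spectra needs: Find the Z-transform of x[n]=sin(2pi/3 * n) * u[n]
Z{sin(w0*n)*u[n]}=z*sin(w0)/(z^2-2z*cos(w0)+1)
With w0=2pi/3: X(z)=z*sin(2pi/3)/(z^2-2z*cos(2pi/3)+1)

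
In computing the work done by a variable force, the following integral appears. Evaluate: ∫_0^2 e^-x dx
Antiderivative: -e^-x
Evaluate: -(e^-2-1)

Answer: (e^-2-1)/(-1)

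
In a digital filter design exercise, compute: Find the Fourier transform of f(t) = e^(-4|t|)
Using the standard pair: F{e^(-a|t|)} = 2a/(a^2+omega^2)
With a = 4: F(omega) = 8/(16+omega^2)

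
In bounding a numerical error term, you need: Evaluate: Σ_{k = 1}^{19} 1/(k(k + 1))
Partial fractions: 1/(k(k + 1)) = 1/k - 1/(k + 1)
Telescoping sum: 1(1 - 1/20) = 1·19/20

Answer: 19/20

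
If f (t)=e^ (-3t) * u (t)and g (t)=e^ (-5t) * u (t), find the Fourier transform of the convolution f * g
By the convolution theorem: F{f * g}=F(omega) * G(omega)
F(omega)=1/(3 + j * omega), G(omega)=1/(5 + j * omega)
F{f * g}=1/((3 + j * omega)(5 + j * omega))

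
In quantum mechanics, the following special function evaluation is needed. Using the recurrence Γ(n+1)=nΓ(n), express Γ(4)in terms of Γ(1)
Γ(4)=3Γ(3)=3·2Γ(2)=...=3!·Γ(1)=6·Γ(1)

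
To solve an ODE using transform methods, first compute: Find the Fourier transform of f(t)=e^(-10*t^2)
The Fourier transform of a Gaussian e^(-a * t^2) is sqrt(pi/a) * e^(-omega^2/(4a)).
With a=10: F(omega)=sqrt(pi/10) * e^(-omega^2/40)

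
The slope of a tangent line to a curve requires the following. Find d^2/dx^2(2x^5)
Apply power rule 2 times:
d^1: 10x^4
d^2: 40x^3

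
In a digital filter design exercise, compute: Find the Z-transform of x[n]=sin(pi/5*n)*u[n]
Z{sin(w0 * n) * u[n]}=z * sin(w0)/(z^2 - 2z * cos(w0) + 1)
With w0=pi/5: X(z)=z * sin(pi/5)/(z^2 - 2z * cos(pi/5) + 1)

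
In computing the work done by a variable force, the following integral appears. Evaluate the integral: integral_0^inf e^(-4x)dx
integral_0^inf e^(-4x) dx = [-1/4 * e^(-4x)]_0^inf
= 0 - (-1/4) = 1/4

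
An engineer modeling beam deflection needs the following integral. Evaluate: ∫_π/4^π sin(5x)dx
Antiderivative: -cos(5x)/5
Evaluate at bounds: [-cos(5·π)/5] - [-cos(5·π/4)/5]
= (-(-1)+(-√2/2))/5 = 1/5 - √2/10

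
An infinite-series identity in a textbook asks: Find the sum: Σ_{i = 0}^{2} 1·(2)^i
Geometric series: S=a(1 - r^n)/(1 - r)
a=1, r=2, n=3
S=1(1-8)/-1=7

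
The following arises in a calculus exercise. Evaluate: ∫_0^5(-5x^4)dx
Step 1: Find antiderivative F(x)=-x^5
Step 2: F(5) - F(0)=-3125 - (0)=-3125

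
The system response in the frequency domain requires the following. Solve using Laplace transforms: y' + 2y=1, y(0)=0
Take L of both sides: sY(s)-0+2Y(s) = 1/s
Y(s)(s+2) = 1/s+0
Y(s) = 1/(s(s+2))+0/(s+2)
Partial fractions: 1/(s(s+2)) = (1/2)/s - (1/2)/(s+2)
So Y(s) = (1/2)/s - (1/2)/(s+2)
Inverse transform (L^(-1){1/s} = 1, L^(-1){1/(s+2)} = e^(-2t)):

Answer: y(t) = 1/2 - (1/2)·e^(-2t)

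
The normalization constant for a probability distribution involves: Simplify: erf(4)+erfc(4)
By definition erfc(x) = 1 - erf(x)
erf(4) + erfc(4) = erf(4) + 1 - erf(4) = 1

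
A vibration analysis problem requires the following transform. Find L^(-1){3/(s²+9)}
L^(-1){w/(s² + w²)} = sin(wt)
Here w = 3

Answer: sin(3t)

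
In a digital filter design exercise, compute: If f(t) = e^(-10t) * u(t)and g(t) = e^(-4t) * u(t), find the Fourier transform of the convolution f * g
By the convolution theorem: F{f*g} = F(omega)*G(omega)
F(omega) = 1/(10+j*omega), G(omega) = 1/(4+j*omega)
F{f*g} = 1/((10+j*omega)(4+j*omega))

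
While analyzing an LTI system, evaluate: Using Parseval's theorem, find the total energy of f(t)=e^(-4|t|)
Parseval's theorem: E=integral |f(t)|^2 dt=(1/2pi) integral |F(omega)|^2 domega
E=integral_{-inf}^{inf} e^(-8|t|) dt=2*integral_0^inf e^(-8t) dt=2/(2*4)=1/4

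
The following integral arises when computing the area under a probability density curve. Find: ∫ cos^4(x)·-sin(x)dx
Let u=cos(x), du=-sin(x) dx
∫ u^4 du=u^5/5+C

Answer: cos^5(x)/5+C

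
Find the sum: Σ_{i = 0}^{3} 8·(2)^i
Geometric series: S = a(1 - r^n)/(1 - r)
a = 8, r = 2, n = 4
S = 8(1 - 16)/-1 = 120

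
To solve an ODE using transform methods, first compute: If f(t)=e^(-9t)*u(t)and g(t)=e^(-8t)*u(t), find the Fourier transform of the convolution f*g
By the convolution theorem: F{f*g} = F(omega)*G(omega)
F(omega) = 1/(9+j*omega), G(omega) = 1/(8+j*omega)
F{f*g} = 1/((9+j*omega)(8+j*omega))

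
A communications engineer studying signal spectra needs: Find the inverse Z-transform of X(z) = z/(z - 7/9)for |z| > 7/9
Standard pair: z/(z-a) <-> a^n*u[n] for causal signals
With a=7/9: x[n]=(7/9)^n*u[n]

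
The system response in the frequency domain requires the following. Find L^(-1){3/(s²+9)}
L^(-1){w/(s²+w²)}=sin(wt)
Here w=3

Answer: sin(3t)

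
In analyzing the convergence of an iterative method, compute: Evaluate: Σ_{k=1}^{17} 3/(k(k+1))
Partial fractions: 3/(k(k+1)) = 3/k - 3/(k+1)
Telescoping sum: 3(1-1/18) = 3·17/18

Answer: 17/6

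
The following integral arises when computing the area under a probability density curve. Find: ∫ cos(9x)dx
Using substitution u = 9x: ∫ cos(u) du/9 = sin(u)/9+C

Answer: (1/9)sin(9x)+C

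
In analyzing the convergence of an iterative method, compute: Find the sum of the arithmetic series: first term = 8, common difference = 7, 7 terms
Last term: a_n = 8+(7-1)·7 = 50
Sum = n(a_1+a_n)/2 = 7(8+50)/2 = 203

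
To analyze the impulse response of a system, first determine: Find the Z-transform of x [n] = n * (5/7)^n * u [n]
Using the property Z{n*a^n*u[n]} = az/(z-a)^2
With a = 5/7: X(z) = (5/7)z/(z - 5/7)^2, |z| > 5/7

Answer: (5/7)z/(z - 5/7)^2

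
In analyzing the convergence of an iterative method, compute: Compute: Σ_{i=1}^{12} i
Using formula: Σ i^1=n(n + 1)/2=12·13/2=78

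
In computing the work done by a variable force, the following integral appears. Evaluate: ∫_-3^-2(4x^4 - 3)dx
Step 1: Find antiderivative F(x) = (4/5)x^5-3x
Step 2: F(-2) - F(-3) = -98/5 - (-927/5) = 829/5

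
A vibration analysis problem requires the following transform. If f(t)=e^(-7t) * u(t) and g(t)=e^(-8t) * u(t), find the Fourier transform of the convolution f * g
By the convolution theorem: F{f * g} = F(omega) * G(omega)
F(omega) = 1/(7 + j * omega), G(omega) = 1/(8 + j * omega)
F{f * g} = 1/((7 + j * omega)(8 + j * omega))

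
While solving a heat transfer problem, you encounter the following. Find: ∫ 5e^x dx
Since d/dx[e^x]=+e^x, we get 5e^x+C

Answer: 5e^x+C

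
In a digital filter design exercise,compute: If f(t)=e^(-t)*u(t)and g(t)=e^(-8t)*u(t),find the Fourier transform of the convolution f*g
By the convolution theorem: F{f * g}=F(omega) * G(omega)
F(omega)=1/(1+j * omega), G(omega)=1/(8+j * omega)
F{f * g}=1/((1+j * omega)(8+j * omega))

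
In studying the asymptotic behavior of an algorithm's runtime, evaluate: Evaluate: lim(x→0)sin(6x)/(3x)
L'Hôpital (0/0): lim 6cos(6x)/3=6/3

Answer: 2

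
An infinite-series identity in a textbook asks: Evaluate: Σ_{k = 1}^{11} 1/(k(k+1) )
Partial fractions: 1/(k(k+1))=1/k - 1/(k+1)
Telescoping sum: 1(1-1/12)=1·11/12

Answer: 11/12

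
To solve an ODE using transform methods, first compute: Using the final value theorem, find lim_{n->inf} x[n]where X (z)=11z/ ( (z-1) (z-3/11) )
Final value theorem: lim x[n] = lim_{z->1} (z-1)*X(z)
(z-1)*X(z) = 11z/(z-3/11)
As z->1: 11/(1-3/11) = 11/(8/11) = 121/8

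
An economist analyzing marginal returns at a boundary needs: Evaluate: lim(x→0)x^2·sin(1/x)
Squeeze theorem: -|x^2| ≤ x^2·sin(1/x) ≤ |x^2|
Since x^2 → 0 as x → 0, by squeeze theorem the limit is 0

Answer: 0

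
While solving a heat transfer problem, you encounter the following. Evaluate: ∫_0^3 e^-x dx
Antiderivative: -e^-x
Evaluate: -(e^-3-1)

Answer: (e^-3-1)/(-1)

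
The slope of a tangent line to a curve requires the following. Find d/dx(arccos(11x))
d/dx[arccos(u)]=-u'/√(1-u²), u=11x, u'=11

Answer: -11/√(1 - 121x²)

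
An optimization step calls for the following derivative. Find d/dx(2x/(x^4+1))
Quotient rule: (f/g)'=(f'g - fg')/g²
f=2x, f'=2
g=x^4+1, g'=4x^3

Answer: (2·(x^4+1)-8x^4)/(x^4+1)²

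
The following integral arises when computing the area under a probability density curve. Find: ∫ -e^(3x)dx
Since d/dx[e^(3x)]=3e^(3x), we get -1/3 e^(3x)+C

Answer: (-1/3)e^(3x)+C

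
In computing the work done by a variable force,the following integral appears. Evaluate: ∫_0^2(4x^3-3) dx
Step 1: Find antiderivative F(x)=x^4-3x
Step 2: F(2) - F(0)=10 - (0)=10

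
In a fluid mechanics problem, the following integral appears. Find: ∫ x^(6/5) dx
Power rule: ∫ x^(6/5) dx=x^(11/5)/(11/5)+C

Answer: (5/11)·x^(11/5)+C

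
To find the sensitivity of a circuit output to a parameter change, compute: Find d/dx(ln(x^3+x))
Chain rule: d/dx[ln(u)] = u'/u where u = x^3 + x
u' = 3x^2 + 1

Answer: (3x^2 + 1)/(x^3 + x)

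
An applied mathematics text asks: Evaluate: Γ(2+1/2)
Γ(n+1/2) = (2n)!√π/(4^n·n!)
= 24√π/(16·2) = (3/4)·√π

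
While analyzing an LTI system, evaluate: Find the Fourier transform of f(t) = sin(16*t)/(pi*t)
sin(W*t)/(pi*t)=(W/pi)*sinc(W*t/pi) is the impulse response of the ideal low-pass filter with cutoff W (here W=16).
Its Fourier transform is a rectangular function:
F(omega)=1 for |omega| < 16, 0 otherwise

Answer: rect(omega/32) [i.e., 1 for |omega| < 16, 0 otherwise]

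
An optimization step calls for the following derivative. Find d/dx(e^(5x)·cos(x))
Product rule: (fg)'=f'g + fg'
f=e^(5x), f'=5·e^(5x)
g=cos(x), g'=-sin(x)

Answer: 5·e^(5x)·cos(x) - e^(5x)·sin(x)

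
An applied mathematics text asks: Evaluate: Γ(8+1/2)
Γ(n + 1/2) = (2n)!√π/(4^n·n!)
= 20922789888000√π/(65536·40320) = (2027025/256)·√π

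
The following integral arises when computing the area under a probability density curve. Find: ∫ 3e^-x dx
Since d/dx[e^-x] = - e^-x, we get -3e^-x + C

Answer: -3e^-x + C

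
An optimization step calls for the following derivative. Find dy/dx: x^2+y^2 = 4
Differentiate: 2x+2y·(dy/dx)=0
dy/dx=-2x/(2y)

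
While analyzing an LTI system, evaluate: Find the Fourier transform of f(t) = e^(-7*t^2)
The Fourier transform of a Gaussian e^(-a*t^2) is sqrt(pi/a)*e^(-omega^2/(4a)).
With a=7: F(omega)=sqrt(pi/7)*e^(-omega^2/28)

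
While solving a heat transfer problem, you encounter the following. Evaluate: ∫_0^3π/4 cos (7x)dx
Antiderivative: sin(7x)/7
Evaluate at bounds: [sin(7·3π/4)/7] - [sin(7·0)/7]
=((-√2/2) - (0))/7=-√2/14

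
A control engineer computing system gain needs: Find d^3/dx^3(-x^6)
Apply power rule 3 times:
d^1: -6x^5
d^2: -30x^4
d^3: -120x^3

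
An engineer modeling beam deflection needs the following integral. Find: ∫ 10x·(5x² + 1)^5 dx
Let u=5x² + 1, du=10x dx
∫ u^5 du=u^6/6 + C

Answer: (5x² + 1)^6/6 + C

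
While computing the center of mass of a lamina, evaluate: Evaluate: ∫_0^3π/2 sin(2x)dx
Antiderivative: -cos(2x)/2
Evaluate at bounds: [-cos(2·3π/2)/2] - [-cos(2·0)/2]
=(-(-1) + (1))/2=1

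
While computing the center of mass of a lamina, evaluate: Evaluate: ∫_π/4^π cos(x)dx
Antiderivative: sin(x)
Evaluate at bounds: [sin(1·π)/1] - [sin(1·π/4)/1]
= ((0) - (√2/2))/1 = -√2/2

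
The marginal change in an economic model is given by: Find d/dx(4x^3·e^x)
Product rule: (fg)'=f'g+fg'
f=4x^3, f'=12x^2
g=e^x, g'=e^x

Answer: 12x^2·e^x+4x^3·e^x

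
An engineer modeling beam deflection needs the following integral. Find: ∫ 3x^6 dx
Using power rule: ∫ 3x^6 dx = 3/7 x^7 + C = (3/7)x^7 + C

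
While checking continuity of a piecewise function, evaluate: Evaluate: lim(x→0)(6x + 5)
Polynomial is continuous, so substitute x = 0:
6·0+5 = 5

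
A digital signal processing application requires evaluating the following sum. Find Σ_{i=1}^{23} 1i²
= 1·n(n + 1)(2n + 1)/6 = 1·23·24·47/6 = 4324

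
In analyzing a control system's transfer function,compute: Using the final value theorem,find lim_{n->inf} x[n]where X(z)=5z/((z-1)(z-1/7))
Final value theorem: lim x[n] = lim_{z->1} (z-1)*X(z)
(z-1)*X(z) = 5z/(z-1/7)
As z->1: 5/(1-1/7) = 5/(6/7) = 35/6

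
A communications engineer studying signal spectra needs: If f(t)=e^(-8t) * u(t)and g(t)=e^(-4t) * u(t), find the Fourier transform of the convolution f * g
By the convolution theorem: F{f*g} = F(omega)*G(omega)
F(omega) = 1/(8 + j*omega), G(omega) = 1/(4 + j*omega)
F{f*g} = 1/((8 + j*omega)(4 + j*omega))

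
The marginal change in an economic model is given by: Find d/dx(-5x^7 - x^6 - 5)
Power rule: d/dx(ax^n) = n·a·x^(n-1)
Term by term: -35·x^6-6·x^5

Answer: -35x^6-6x^5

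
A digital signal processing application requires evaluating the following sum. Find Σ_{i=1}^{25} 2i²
=2·n(n+1)(2n+1)/6=2·25·26·51/6=11050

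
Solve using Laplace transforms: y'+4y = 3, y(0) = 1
Take L of both sides: sY(s)-1+4Y(s)=3/s
Y(s)(s+4)=3/s+1
Y(s)=3/(s(s+4))+1/(s+4)
Partial fractions: 3/(s(s+4))=(3/4)/s - (3/4)/(s+4)
So Y(s)=(3/4)/s+(1/4)/(s+4)
Inverse transform (L^(-1){1/s}=1, L^(-1){1/(s+4)}=e^(-4t)):

Answer: y(t)=3/4+(1/4)·e^(-4t)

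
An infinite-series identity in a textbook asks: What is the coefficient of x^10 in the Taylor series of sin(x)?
sin(x) has only odd powers. Coefficient of x^10=0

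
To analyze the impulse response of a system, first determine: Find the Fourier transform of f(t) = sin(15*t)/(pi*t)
sin(W * t)/(pi * t)=(W/pi) * sinc(W * t/pi) is the impulse response of the ideal low-pass filter with cutoff W (here W=15).
Its Fourier transform is a rectangular function:
F(omega)=1 for |omega| < 15, 0 otherwise

Answer: rect(omega/30) [i.e., 1 for |omega| < 15, 0 otherwise]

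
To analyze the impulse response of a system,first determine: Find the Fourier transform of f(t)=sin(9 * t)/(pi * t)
sin(W * t)/(pi * t)=(W/pi) * sinc(W * t/pi) is the impulse response of the ideal low-pass filter with cutoff W (here W=9).
Its Fourier transform is a rectangular function:
F(omega)=1 for |omega| < 9, 0 otherwise

Answer: rect(omega/18) [i.e., 1 for |omega| < 9, 0 otherwise]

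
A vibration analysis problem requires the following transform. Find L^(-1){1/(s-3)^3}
L^(-1){1/(s-a)^n}=t^(n-1)·e^(at)/(n-1)!
Here a=3, n=3: t^2·e^(3t)/2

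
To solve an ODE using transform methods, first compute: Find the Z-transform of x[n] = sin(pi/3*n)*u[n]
Z{sin(w0 * n) * u[n]}=z * sin(w0)/(z^2 - 2z * cos(w0) + 1)
With w0=pi/3: X(z)=z * sin(pi/3)/(z^2 - 2z * cos(pi/3) + 1)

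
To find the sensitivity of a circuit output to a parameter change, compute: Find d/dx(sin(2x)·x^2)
Product rule: (fg)' = f'g + fg'
f = sin(2x), f' = 2·cos(2x)
g = x^2, g' = 2x

Answer: 2·cos(2x)·x^2 + 2·sin(2x)·x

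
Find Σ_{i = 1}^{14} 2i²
= 2·n(n+1)(2n+1)/6 = 2·14·15·29/6 = 2030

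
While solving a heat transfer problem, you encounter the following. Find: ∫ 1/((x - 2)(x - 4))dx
Partial fractions: 1/((x-2)(x-4)) = A/(x-2)+B/(x-4)
A = -1/2, B = 1/2
∫ [-1/2· 1/(x-2)+1/2· 1/(x-4)] dx
= (1/2)[ln|x-4| - ln|x-2|]+C

Answer: (1/2)·ln|(x-4)/(x-2)|+C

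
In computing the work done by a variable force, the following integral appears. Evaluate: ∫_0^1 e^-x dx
Antiderivative: -e^-x
Evaluate: -(e^-1-1)

Answer: (e^-1-1)/(-1)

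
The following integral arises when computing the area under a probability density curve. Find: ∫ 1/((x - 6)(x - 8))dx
Partial fractions: 1/((x-6)(x-8)) = A/(x-6)+B/(x-8)
A = -1/2, B = 1/2
∫ [-1/2· 1/(x-6)+1/2· 1/(x-8)] dx
= (1/2)[ln|x-8| - ln|x-6|]+C

Answer: (1/2)·ln|(x-8)/(x-6)|+C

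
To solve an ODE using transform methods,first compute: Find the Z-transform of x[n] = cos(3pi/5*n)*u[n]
Z{cos(w0 * n) * u[n]}=z(z - cos(w0))/(z^2-2z * cos(w0)+1)
With w0=3pi/5: X(z)=z(z - cos(3pi/5))/(z^2-2z * cos(3pi/5)+1)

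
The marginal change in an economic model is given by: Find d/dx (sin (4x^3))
Chain rule: d/dx[sin(u)]=cos(u)·u' where u=4x^3
u'=12x^2

Answer: 12x^2·cos(4x^3)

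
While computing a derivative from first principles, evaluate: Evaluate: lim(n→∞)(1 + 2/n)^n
This is the definition of e^2: lim(1 + 2/n)^n = e^2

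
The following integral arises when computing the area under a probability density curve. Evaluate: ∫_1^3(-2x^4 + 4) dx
Step 1: Find antiderivative F(x)=(-2/5)x^5+4x
Step 2: F(3) - F(1)=-426/5 - (18/5)=-444/5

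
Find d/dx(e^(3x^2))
Chain rule: d/dx[e^u] = e^u · u' where u = 3x^2
u' = 6x

Answer: 6x·e^(3x^2)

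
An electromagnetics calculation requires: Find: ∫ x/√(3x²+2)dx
Let u = 3x²+2, du = 6x dx
∫ (1/6)·u^(-1/2) du = √u/3+C

Answer: √(3x²+2)/3+C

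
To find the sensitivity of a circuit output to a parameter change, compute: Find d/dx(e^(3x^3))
Chain rule: d/dx[e^u] = e^u · u' where u = 3x^3
u' = 9x^2

Answer: 9x^2·e^(3x^3)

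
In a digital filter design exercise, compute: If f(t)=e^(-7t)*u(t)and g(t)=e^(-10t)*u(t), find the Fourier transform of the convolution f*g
By the convolution theorem: F{f*g} = F(omega)*G(omega)
F(omega) = 1/(7 + j*omega), G(omega) = 1/(10 + j*omega)
F{f*g} = 1/((7 + j*omega)(10 + j*omega))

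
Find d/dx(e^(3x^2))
Chain rule: d/dx[e^u]=e^u · u' where u=3x^2
u'=6x

Answer: 6x·e^(3x^2)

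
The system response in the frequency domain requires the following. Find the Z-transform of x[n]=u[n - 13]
Using the time-shift property: Z{u[n-13]}=z^(-13)*z/(z-1)
=z^(-12)/(z-1)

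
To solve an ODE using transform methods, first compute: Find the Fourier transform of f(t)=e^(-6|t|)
Using the standard pair: F{e^(-a|t|)}=2a/(a^2+omega^2)
With a=6: F(omega)=12/(36+omega^2)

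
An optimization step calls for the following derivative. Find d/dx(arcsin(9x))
d/dx[arcsin(u)]=u'/√(1-u²), u=9x, u'=9

Answer: 9/√(1 - 81x²)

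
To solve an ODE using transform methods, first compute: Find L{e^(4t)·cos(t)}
First shifting: L{e^(at)f(t)} = F(s-a)
L{cos(t)} = s/(s²+1)
Shift: (s-4)/((s-4)²+1)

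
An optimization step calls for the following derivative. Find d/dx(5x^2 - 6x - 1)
Power rule: d/dx(ax^n) = n·a·x^(n-1)
Term by term: 10·x - 6

Answer: 10x - 6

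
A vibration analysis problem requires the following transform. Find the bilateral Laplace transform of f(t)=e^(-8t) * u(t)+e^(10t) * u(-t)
For e^(-8t) * u(t): L=1/(s + 8), Re(s) > -8
For e^(10t) * u(-t): L=-1/(s-10), Re(s) < 10
Combined: F(s)=1/(s + 8) - 1/(s-10), -8 < Re(s) < 10

Answer: 1/(s + 8) - 1/(s-10), ROC: -8 < Re(s) < 10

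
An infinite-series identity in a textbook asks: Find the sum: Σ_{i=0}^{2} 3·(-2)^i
Geometric series: S = a(1 - r^n)/(1 - r)
a = 3, r = -2, n = 3
S = 3(1 + 8)/3 = 9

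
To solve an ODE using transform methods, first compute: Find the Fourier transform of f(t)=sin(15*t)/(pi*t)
sin(W * t)/(pi * t)=(W/pi) * sinc(W * t/pi) is the impulse response of the ideal low-pass filter with cutoff W (here W=15).
Its Fourier transform is a rectangular function:
F(omega)=1 for |omega| < 15, 0 otherwise

Answer: rect(omega/30) [i.e., 1 for |omega| < 15, 0 otherwise]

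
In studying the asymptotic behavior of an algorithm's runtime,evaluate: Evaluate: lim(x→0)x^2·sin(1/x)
Squeeze theorem: -|x^2| ≤ x^2·sin(1/x) ≤ |x^2|
Since x^2 → 0 as x → 0, by squeeze theorem the limit is 0

Answer: 0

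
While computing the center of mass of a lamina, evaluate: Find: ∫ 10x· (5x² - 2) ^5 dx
Let u = 5x² - 2, du = 10x dx
∫ u^5 du = u^6/6+C

Answer: (5x² - 2)^6/6+C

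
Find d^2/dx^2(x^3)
Apply power rule 2 times:
d^1: 3x^2
d^2: 6x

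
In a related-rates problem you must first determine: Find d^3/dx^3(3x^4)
Apply power rule 3 times:
d^1: 12x^3
d^2: 36x^2
d^3: 72x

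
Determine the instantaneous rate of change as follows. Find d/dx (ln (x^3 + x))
Chain rule: d/dx[ln(u)] = u'/u where u = x^3+x
u' = 3x^2+1

Answer: (3x^2+1)/(x^3+x)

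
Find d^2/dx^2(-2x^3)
Apply power rule 2 times:
d^1: -6x^2
d^2: -12x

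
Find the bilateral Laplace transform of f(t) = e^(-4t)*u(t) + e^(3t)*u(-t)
For e^(-4t) * u(t): L = 1/(s + 4), Re(s) > -4
For e^(3t) * u(-t): L = -1/(s-3), Re(s) < 3
Combined: F(s) = 1/(s + 4) - 1/(s-3), -4 < Re(s) < 3

Answer: 1/(s + 4) - 1/(s-3), ROC: -4 < Re(s) < 3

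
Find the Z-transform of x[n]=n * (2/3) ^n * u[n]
Using the property Z{n * a^n * u[n]} = az/(z-a)^2
With a = 2/3: X(z) = (2/3)z/(z - 2/3)^2, |z| > 2/3

Answer: (2/3)z/(z - 2/3)^2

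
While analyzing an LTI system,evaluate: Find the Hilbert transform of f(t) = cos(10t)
The Hilbert transform shifts each frequency component by -pi/2.
H{cos(wt)}=sin(wt)
With w=10: H{cos(10t)}=sin(10t)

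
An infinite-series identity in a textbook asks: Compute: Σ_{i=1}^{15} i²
Using formula: Σ i^2 = n(n+1)(2n+1)/6 = 15·16·31/6 = 1240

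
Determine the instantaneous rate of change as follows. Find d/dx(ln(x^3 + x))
Chain rule: d/dx[ln(u)] = u'/u where u = x^3+x
u' = 3x^2+1

Answer: (3x^2+1)/(x^3+x)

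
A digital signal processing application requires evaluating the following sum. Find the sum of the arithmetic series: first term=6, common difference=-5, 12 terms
Last term: a_n = 6 + (12 - 1)·-5 = -49
Sum = n(a_1 + a_n)/2 = 12(6 + (-49))/2 = -258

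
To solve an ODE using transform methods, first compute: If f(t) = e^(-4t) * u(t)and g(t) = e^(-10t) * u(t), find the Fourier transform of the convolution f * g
By the convolution theorem: F{f * g}=F(omega) * G(omega)
F(omega)=1/(4 + j * omega), G(omega)=1/(10 + j * omega)
F{f * g}=1/((4 + j * omega)(10 + j * omega))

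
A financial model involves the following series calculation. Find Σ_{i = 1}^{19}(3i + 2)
= 3·Σ i + 2·19 = 3·190 + 38 = 608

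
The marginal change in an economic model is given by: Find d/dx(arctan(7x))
d/dx[arctan(u)] = u'/(1+u²), u = 7x, u' = 7

Answer: 7/(1+49x²)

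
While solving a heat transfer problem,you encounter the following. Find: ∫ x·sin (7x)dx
By parts: u=x, dv=sin(7x) dx
du=dx, v=-cos(7x)/7
=-x·cos(7x)/7+sin(7x)/7²+C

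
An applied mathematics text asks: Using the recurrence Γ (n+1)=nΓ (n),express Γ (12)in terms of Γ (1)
Γ(12) = 11Γ(11) = 11·10Γ(10) = ... = 11!·Γ(1) = 39916800·Γ(1)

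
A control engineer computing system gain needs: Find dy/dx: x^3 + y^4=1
Differentiate: 3x^2+4y^3·(dy/dx)=0
dy/dx=-3x^2/(4y^3)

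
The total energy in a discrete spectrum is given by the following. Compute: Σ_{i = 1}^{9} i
Using formula: Σ i^1=n(n+1)/2=9·10/2=45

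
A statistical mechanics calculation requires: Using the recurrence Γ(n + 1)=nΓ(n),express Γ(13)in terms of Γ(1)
Γ(13) = 12Γ(12) = 12·11Γ(11) = ... = 12!·Γ(1) = 479001600·Γ(1)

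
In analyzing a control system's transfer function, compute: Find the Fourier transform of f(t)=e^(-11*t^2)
The Fourier transform of a Gaussian e^(-a*t^2) is sqrt(pi/a)*e^(-omega^2/(4a)).
With a = 11: F(omega) = sqrt(pi/11)*e^(-omega^2/44)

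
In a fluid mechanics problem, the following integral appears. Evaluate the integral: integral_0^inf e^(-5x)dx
integral_0^inf e^(-5x) dx=[-1/5 * e^(-5x)]_0^inf
=0 - (-1/5)=1/5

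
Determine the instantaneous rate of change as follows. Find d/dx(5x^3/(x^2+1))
Quotient rule: (f/g)'=(f'g - fg')/g²
f=5x^3, f'=15x^2
g=x^2+1, g'=2x

Answer: (15x^2·(x^2+1)-10x^4)/(x^2+1)²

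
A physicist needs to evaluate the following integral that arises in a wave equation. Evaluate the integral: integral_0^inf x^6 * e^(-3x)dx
This is a Gamma integral. Substitute u=3x (du=3 dx):
integral_0^inf x^6*e^(-3x) dx=(1/3^7) integral_0^inf u^6*e^(-u) du
=Gamma(7)/3^7=6!/3^7=720/2187

Answer: 80/243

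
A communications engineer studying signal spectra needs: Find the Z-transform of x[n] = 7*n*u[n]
Z{n * u[n]}=z/(z-1)^2
By linearity: Z{7 * n * u[n]}=7z/(z-1)^2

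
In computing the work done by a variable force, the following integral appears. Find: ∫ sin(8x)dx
Using substitution u = 8x: ∫ sin(u) du/8 = -cos(u)/8+C

Answer: (-1/8)cos(8x)+C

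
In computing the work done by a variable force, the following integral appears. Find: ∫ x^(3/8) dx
Power rule: ∫ x^(3/8) dx = x^(11/8)/(11/8)+C

Answer: (8/11)·x^(11/8)+C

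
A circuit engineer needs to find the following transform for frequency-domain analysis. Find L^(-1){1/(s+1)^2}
L^(-1){1/(s-a)^n} = t^(n-1)·e^(at)/(n-1)!
Here a = -1, n = 2: t^1·e^(-t)/1

Answer: t·e^(-t)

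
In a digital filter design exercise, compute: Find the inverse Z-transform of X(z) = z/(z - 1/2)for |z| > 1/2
Standard pair: z/(z-a) <-> a^n * u[n] for causal signals
With a=1/2: x[n]=(1/2)^n * u[n]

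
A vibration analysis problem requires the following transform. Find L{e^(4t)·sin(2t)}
First shifting: L{e^(at)f(t)}=F(s-a)
L{sin(2t)}=2/(s²+4)
Shift: 2/((s-4)²+4)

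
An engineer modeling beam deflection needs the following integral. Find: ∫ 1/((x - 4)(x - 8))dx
Partial fractions: 1/((x-4)(x-8)) = A/(x-4) + B/(x-8)
A = -1/4, B = 1/4
∫ [-1/4· 1/(x-4) + 1/4· 1/(x-8)] dx
= (1/4)[ln|x-8| - ln|x-4|] + C

Answer: (1/4)·ln|(x-8)/(x-4)| + C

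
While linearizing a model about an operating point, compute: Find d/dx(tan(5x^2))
Chain rule: d/dx[tan(u)] = sec²(u)·u' where u = 5x^2
u' = 10x

Answer: 10x·sec²(5x^2)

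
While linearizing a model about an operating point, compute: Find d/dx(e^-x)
Chain rule: d/dx[e^u]=e^u · u' where u=-x
u'=-1

Answer: -1·e^-x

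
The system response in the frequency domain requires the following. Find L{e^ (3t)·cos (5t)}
First shifting: L{e^(at)f(t)}=F(s-a)
L{cos(5t)}=s/(s²+25)
Shift: (s-3)/((s-3)²+25)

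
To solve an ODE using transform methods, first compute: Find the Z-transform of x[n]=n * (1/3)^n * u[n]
Using the property Z{n * a^n * u[n]}=az/(z-a)^2
With a=1/3: X(z)=(1/3)z/(z - 1/3)^2, |z| > 1/3

Answer: (1/3)z/(z - 1/3)^2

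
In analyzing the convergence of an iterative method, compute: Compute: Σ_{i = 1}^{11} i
Using formula: Σ i^1 = n(n+1)/2 = 11·12/2 = 66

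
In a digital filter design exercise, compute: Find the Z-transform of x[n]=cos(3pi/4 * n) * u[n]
Z{cos(w0 * n) * u[n]} = z(z - cos(w0))/(z^2 - 2z * cos(w0) + 1)
With w0 = 3pi/4: X(z) = z(z - cos(3pi/4))/(z^2 - 2z * cos(3pi/4) + 1)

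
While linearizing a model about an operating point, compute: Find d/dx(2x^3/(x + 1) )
Quotient rule: (f/g)' = (f'g - fg')/g²
f = 2x^3, f' = 6x^2
g = x+1, g' = 1

Answer: (6x^2·(x+1)-2x^3)/(x+1)²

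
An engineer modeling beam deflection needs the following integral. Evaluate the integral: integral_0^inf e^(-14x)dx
integral_0^inf e^(-14x) dx = [-1/14*e^(-14x)]_0^inf
= 0 - (-1/14) = 1/14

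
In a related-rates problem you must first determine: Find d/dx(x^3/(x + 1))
Quotient rule: (f/g)'=(f'g - fg')/g²
f=x^3, f'=3x^2
g=x + 1, g'=1

Answer: (3x^2·(x + 1) - x^3)/(x + 1)²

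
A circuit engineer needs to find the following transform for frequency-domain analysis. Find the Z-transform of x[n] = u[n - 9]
Using the time-shift property: Z{u[n-9]} = z^(-9)*z/(z-1)
= z^(-8)/(z-1)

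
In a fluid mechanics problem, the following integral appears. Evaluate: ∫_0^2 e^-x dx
Antiderivative: -e^-x
Evaluate: -(e^-2 - 1)

Answer: (e^-2 - 1)/(-1)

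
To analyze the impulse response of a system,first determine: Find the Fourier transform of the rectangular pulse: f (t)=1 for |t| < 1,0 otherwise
F(omega)=integral from -1 to 1 of e^(-j * omega * t) dt
=2 * sin(1 * omega)/omega=2 * sinc(1 * omega/pi)

Answer: 2 * sin(1 * omega)/omega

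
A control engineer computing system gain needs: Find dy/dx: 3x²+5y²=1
Differentiate: 6x+10y·(dy/dx)=0
dy/dx=-6x/(10y)=-(3/5)·(x/y)

Answer: dy/dx=-(3/5)·(x/y)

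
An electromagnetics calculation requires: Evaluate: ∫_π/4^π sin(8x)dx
Antiderivative: -cos(8x)/8
Evaluate at bounds: [-cos(8·π)/8] - [-cos(8·π/4)/8]
= (-(1) + (1))/8 = 0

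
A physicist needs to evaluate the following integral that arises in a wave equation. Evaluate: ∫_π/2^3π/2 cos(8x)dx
Antiderivative: sin(8x)/8
Evaluate at bounds: [sin(8·3π/2)/8] - [sin(8·π/2)/8]
=((0) - (0))/8=0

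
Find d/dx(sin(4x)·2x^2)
Product rule: (fg)' = f'g+fg'
f = sin(4x), f' = 4·cos(4x)
g = 2x^2, g' = 4x

Answer: 8·cos(4x)·x^2+4·sin(4x)·x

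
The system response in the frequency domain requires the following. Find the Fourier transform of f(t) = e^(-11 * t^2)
The Fourier transform of a Gaussian e^(-a * t^2) is sqrt(pi/a) * e^(-omega^2/(4a)).
With a=11: F(omega)=sqrt(pi/11) * e^(-omega^2/44)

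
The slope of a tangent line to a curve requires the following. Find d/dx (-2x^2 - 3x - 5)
Power rule: d/dx(ax^n)=n·a·x^(n-1)
Term by term: -4·x - 3

Answer: -4x - 3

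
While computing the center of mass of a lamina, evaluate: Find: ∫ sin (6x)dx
Using substitution u = 6x: ∫ sin(u) du/6 = -cos(u)/6 + C

Answer: (-1/6)cos(6x) + C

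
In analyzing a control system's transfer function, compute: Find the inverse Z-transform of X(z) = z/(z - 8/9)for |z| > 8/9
Standard pair: z/(z-a) <-> a^n * u[n] for causal signals
With a = 8/9: x[n] = (8/9)^n * u[n]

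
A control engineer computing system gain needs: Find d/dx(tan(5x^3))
Chain rule: d/dx[tan(u)] = sec²(u)·u' where u = 5x^3
u' = 15x^2

Answer: 15x^2·sec²(5x^3)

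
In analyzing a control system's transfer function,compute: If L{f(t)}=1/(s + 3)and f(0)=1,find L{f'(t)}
L{f'(t)}=s·F(s) - f(0)=s/(s + 3) - 1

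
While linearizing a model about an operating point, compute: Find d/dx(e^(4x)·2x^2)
Product rule: (fg)'=f'g + fg'
f=e^(4x), f'=4·e^(4x)
g=2x^2, g'=4x

Answer: 8·e^(4x)·x^2 + 4·e^(4x)·x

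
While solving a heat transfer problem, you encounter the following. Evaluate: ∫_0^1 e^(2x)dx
Antiderivative: (1/2)e^(2x)
Evaluate: (1/2)(e^2-1)

Answer: (e^2-1)/2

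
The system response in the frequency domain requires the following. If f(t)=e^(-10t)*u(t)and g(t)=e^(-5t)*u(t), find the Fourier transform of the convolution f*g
By the convolution theorem: F{f*g}=F(omega)*G(omega)
F(omega)=1/(10+j*omega), G(omega)=1/(5+j*omega)
F{f*g}=1/((10+j*omega)(5+j*omega))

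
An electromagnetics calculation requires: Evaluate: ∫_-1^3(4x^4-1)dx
Step 1: Find antiderivative F(x) = (4/5)x^5 - x
Step 2: F(3) - F(-1) = 957/5 - (1/5) = 956/5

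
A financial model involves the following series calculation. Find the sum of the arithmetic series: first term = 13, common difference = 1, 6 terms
Last term: a_n=13+(6-1)·1=18
Sum=n(a_1+a_n)/2=6(13+18)/2=93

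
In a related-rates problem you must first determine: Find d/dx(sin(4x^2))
Chain rule: d/dx[sin(u)] = cos(u)·u' where u = 4x^2
u' = 8x

Answer: 8x·cos(4x^2)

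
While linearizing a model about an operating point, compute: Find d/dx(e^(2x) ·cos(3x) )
Product rule: (fg)'=f'g+fg'
f=e^(2x), f'=2·e^(2x)
g=cos(3x), g'=-3·sin(3x)

Answer: 2·e^(2x)·cos(3x)-3·e^(2x)·sin(3x)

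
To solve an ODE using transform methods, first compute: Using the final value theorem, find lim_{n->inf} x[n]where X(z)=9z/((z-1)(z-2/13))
Final value theorem: lim x[n] = lim_{z->1} (z-1)*X(z)
(z-1)*X(z) = 9z/(z-2/13)
As z->1: 9/(1 - 2/13) = 9/(11/13) = 117/11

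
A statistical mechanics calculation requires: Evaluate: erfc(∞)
erfc(x) = 1 - erf(x); erfc(∞) = 1 - erf(∞) = 1-1 = 0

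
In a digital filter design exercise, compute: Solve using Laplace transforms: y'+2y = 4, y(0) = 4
Take L of both sides: sY(s) - 4 + 2Y(s)=4/s
Y(s)(s + 2)=4/s + 4
Y(s)=4/(s(s + 2)) + 4/(s + 2)
Partial fractions: 4/(s(s + 2))=2/s - 2/(s + 2)
So Y(s)=2/s + 2/(s + 2)
Inverse transform (L^(-1){1/s}=1, L^(-1){1/(s + 2)}=e^(-2t)):

Answer: y(t)=2 + 2·e^(-2t)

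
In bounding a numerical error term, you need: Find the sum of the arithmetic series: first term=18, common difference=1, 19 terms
Last term: a_n = 18+(19-1)·1 = 36
Sum = n(a_1+a_n)/2 = 19(18+36)/2 = 513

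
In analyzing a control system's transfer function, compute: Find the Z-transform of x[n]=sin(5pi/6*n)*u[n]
Z{sin(w0 * n) * u[n]}=z * sin(w0)/(z^2-2z * cos(w0)+1)
With w0=5pi/6: X(z)=z * sin(5pi/6)/(z^2-2z * cos(5pi/6)+1)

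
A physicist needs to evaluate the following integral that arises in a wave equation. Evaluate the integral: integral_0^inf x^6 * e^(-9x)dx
This is a Gamma integral. Substitute u = 9x (du = 9 dx):
integral_0^inf x^6*e^(-9x) dx = (1/9^7) integral_0^inf u^6*e^(-u) du
= Gamma(7)/9^7 = 6!/9^7 = 720/4782969

Answer: 80/531441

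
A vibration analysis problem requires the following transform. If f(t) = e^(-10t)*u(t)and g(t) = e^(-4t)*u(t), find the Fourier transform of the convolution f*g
By the convolution theorem: F{f*g}=F(omega)*G(omega)
F(omega)=1/(10 + j*omega), G(omega)=1/(4 + j*omega)
F{f*g}=1/((10 + j*omega)(4 + j*omega))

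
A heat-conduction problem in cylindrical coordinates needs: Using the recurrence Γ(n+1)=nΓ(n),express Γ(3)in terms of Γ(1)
Γ(3)=2Γ(2)=2·1Γ(1)=...=2!·Γ(1)=2·Γ(1)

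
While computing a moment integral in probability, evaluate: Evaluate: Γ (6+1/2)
Γ(n+1/2)=(2n)!√π/(4^n·n!)
=479001600√π/(4096·720)=(10395/64)·√π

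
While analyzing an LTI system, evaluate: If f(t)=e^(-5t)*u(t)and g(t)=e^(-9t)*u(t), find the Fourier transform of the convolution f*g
By the convolution theorem: F{f * g} = F(omega) * G(omega)
F(omega) = 1/(5+j * omega), G(omega) = 1/(9+j * omega)
F{f * g} = 1/((5+j * omega)(9+j * omega))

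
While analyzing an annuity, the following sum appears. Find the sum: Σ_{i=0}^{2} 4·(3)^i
Geometric series: S=a(1 - r^n)/(1 - r)
a=4, r=3, n=3
S=4(1 - 27)/-2=52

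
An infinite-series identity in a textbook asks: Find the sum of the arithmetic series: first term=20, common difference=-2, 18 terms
Last term: a_n = 20+(18-1)·-2 = -14
Sum = n(a_1+a_n)/2 = 18(20+(-14))/2 = 54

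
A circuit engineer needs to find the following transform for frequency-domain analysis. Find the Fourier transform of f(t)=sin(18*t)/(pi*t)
sin(W*t)/(pi*t) = (W/pi)*sinc(W*t/pi) is the impulse response of the ideal low-pass filter with cutoff W (here W = 18).
Its Fourier transform is a rectangular function:
F(omega) = 1 for |omega| < 18, 0 otherwise

Answer: rect(omega/36) [i.e., 1 for |omega| < 18, 0 otherwise]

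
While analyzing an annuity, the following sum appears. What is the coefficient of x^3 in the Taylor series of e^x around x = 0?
Taylor series of e^x = Σ x^n/n!
Coefficient of x^3 = 1/3! = 1/6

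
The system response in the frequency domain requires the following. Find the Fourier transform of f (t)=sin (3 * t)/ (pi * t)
sin(W*t)/(pi*t)=(W/pi)*sinc(W*t/pi) is the impulse response of the ideal low-pass filter with cutoff W (here W=3).
Its Fourier transform is a rectangular function:
F(omega)=1 for |omega| < 3, 0 otherwise

Answer: rect(omega/6) [i.e., 1 for |omega| < 3, 0 otherwise]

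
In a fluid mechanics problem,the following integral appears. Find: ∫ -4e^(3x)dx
Since d/dx[e^(3x)] = 3e^(3x), we get -4/3 e^(3x)+C

Answer: (-4/3)e^(3x)+C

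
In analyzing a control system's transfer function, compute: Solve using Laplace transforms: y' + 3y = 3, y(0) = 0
Take L of both sides: sY(s)-0+3Y(s)=3/s
Y(s)(s+3)=3/s+0
Y(s)=3/(s(s+3))+0/(s+3)
Partial fractions: 3/(s(s+3))=1/s - 1/(s+3)
So Y(s)=1/s - 1/(s+3)
Inverse transform (L^(-1){1/s}=1, L^(-1){1/(s+3)}=e^(-3t)):

Answer: y(t)=1 - e^(-3t)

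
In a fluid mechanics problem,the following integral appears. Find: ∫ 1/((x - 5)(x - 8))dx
Partial fractions: 1/((x-5)(x-8))=A/(x-5) + B/(x-8)
A=-1/3, B=1/3
∫ [-1/3· 1/(x-5) + 1/3· 1/(x-8)] dx
=(1/3)[ln|x-8| - ln|x-5|] + C

Answer: (1/3)·ln|(x-8)/(x-5)| + C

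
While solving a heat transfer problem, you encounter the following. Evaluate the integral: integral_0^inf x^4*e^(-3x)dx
This is a Gamma integral. Substitute u = 3x (du = 3 dx):
integral_0^inf x^4*e^(-3x) dx = (1/3^5) integral_0^inf u^4*e^(-u) du
= Gamma(5)/3^5 = 4!/3^5 = 24/243

Answer: 8/81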